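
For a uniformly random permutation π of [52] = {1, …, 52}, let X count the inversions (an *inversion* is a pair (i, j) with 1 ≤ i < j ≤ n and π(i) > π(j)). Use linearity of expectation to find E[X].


Write X = Σ X_I over the C(52, 2) = 1326 pairs i < j, with X_I the indicator of one inversion.
There are 1326 indicators.
For each fixed pair i < j, the values π(i) and π(j) are two distinct elements of {1, …, 52} in uniformly random order; by symmetry P[π(i) > π(j)] = 1/2.
By linearity: E[X] = 1326 · (1/2) = C(52, 2) · (1/2) = 1326/2 = 663 ≈ 663.0000.

E[X] = 663 = 663.0000.


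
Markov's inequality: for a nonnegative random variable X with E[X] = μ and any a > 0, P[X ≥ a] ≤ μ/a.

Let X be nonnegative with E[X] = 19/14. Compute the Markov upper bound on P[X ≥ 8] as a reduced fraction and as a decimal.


μ = E[X] = 19/14, a = 8.
Markov: P[X ≥ 8] ≤ μ/a = (19/14)/8 = 19/112.
Numerically: ≈ 0.169643.
(Since a = 8 > μ = 1.357143, the bound 19/112 is < 1 and informative.)

P[X ≥ 8] ≤ 19/112 ≈ 0.169643.


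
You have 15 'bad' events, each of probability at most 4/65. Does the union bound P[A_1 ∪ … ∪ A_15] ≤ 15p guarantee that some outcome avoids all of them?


Union bound: P[∪_{i=1}^{15} A_i] ≤ Σ_i P[A_i] ≤ 15·p = 15·(4/65) = 12/13.
Numerically: 12/13 ≈ 0.923077.
Is 12/13 < 1? YES.
Since P[∪ A_i] ≤ 12/13 < 1, the complement has P[∩ A_i^c] ≥ 1 − 12/13 = 1/13 > 0, so some outcome avoids every A_i.

15·p = 12/13 ≈ 0.923077; existence CERTIFIED by the union bound.


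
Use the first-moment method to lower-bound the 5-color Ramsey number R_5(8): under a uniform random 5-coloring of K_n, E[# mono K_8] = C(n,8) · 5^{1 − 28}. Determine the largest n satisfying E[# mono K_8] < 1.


We need C(n, 8) · 5^{1 − 28} < 1, i.e. C(n, 8) < 5^{28 − 1} = 7450580596923828125.
Check values of n near the boundary:
  n = 861: C(861, 8) = 7250034996615275865; 7250034996615275865 < 7450580596923828125? YES
  n = 862: C(862, 8) = 7317951015318931845; 7317951015318931845 < 7450580596923828125? YES
  n = 863: C(863, 8) = 7386423071602617757; 7386423071602617757 < 7450580596923828125? YES
  n = 864: C(864, 8) = 7455455062926006708; 7455455062926006708 < 7450580596923828125? NO
  n = 865: C(865, 8) = 7525050909487743060; 7525050909487743060 < 7450580596923828125? NO
  n = 866: C(866, 8) = 7595214554331451620; 7595214554331451620 < 7450580596923828125? NO
The largest n with C(n, 8) < 7450580596923828125 is n = 863 (where E[X] = 7386423071602617757/7450580596923828125 ≈ 0.99139). Hence R_5(8) > 863, i.e. R_5(8) ≥ 864.

Largest n = 863; hence R_5(8) > 863.


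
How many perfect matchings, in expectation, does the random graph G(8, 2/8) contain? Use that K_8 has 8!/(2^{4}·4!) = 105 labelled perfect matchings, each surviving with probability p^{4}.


K_8 has 8!/(2^{4}·4!) = 105 labelled perfect matchings.
For each such perfect matching H, let X_H = 1 if all 4 edges of H are present in G. Then P[X_H = 1] = p^{4} = (1/4)^{4} = 1/256.
By linearity: E[X] = Σ_H E[X_H] = 105 · p^{4} = 105 · 1/256 = 105/256.
Numerically: E[X] ≈ 0.41.

E[X] = 105 · (1/4)^{4} = 105/256 ≈ 0.41.


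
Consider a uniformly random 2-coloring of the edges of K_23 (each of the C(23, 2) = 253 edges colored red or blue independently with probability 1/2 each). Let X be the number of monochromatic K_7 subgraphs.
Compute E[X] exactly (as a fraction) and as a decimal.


Let X = Σ_S X_S over the C(23, 7) = 245157 subsets S of size 7, where X_S = 1 if the K_7 on S is monochromatic.
For a fixed S, the K_7 on S has C(7, 2) = 21 edges. P[all 21 edges red] = (1/2)^21, and likewise for blue, so P[monochromatic] = 2·(1/2)^21 = 2^{1 − 21} = 1/1048576.
By linearity: E[X] = C(23, 7) · 2^{1 − 21} = 245157 · 1/1048576 = 245157/1048576.
Numerically: E[X] ≈ 0.233800.

E[X] = C(23,7)·2^(1−C(7,2)) = 245157/1048576 ≈ 0.233800.


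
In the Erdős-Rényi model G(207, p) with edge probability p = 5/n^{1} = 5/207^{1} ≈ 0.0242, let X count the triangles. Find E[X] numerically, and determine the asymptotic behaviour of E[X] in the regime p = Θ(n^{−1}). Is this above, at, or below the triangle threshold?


Number of potential triangles: C(207, 3) = 1456935.
Each occurs with probability p³ ≈ (0.0242)³ ≈ 1.40929e-05.
By linearity: E[X] = C(207, 3)·p³ ≈ 1456935 · 1.40929e-05 ≈ 20.532.
Here α = 1, so p = 5/n is exactly at the triangle threshold p ~ 1/n. Asymptotically E[X] → c³/6 = 5³/6 = 125/6 ≈ 20.833, a bounded constant. In this regime the triangle count is asymptotically Poisson(c³/6).

E[X] ≈ 20.532; in regime p = Θ(1/n^{1}) E[X] stays bounded (at the triangle threshold p ~ 1/n).


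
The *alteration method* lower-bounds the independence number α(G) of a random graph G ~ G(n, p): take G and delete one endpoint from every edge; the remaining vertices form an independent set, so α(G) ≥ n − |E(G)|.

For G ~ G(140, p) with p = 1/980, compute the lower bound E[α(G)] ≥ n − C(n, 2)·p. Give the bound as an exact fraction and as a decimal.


E[|E(G)|] = C(140, 2)·p = 9730 · (1/980) = 139/14.
E[α(G)] ≥ n − E[|E(G)|] = 140 − 139/14 = 1821/14.
Numerically: ≈ 130.0714.
(This is only a lower bound; the true E[α(G)] may be larger.)

E[α(G)] ≥ 1821/14 ≈ 130.0714.


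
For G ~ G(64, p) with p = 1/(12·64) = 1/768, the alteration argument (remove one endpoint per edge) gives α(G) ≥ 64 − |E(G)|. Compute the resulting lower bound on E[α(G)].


E[|E(G)|] = C(64, 2)·p = 2016 · (1/768) = 21/8.
E[α(G)] ≥ n − E[|E(G)|] = 64 − 21/8 = 491/8.
Numerically: ≈ 61.375000.
(This is only a lower bound; the true E[α(G)] may be larger.)

E[α(G)] ≥ 491/8 ≈ 61.375000.


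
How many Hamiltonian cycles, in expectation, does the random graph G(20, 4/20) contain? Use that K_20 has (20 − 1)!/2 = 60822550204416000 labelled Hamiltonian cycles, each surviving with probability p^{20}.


K_20 has (20 − 1)!/2 = 60822550204416000 labelled Hamiltonian cycles.
For each such Hamiltonian cycle H, let X_H = 1 if all 20 edges of H are present in G. Then P[X_H = 1] = p^{20} = (1/5)^{20} = 1/95367431640625.
Summing the indicators: E[X] = Σ_H E[X_H] = 60822550204416000 · p^{20} = 60822550204416000 · 1/95367431640625 = 486580401635328/762939453125.
Numerically: E[X] ≈ 637.77.

E[X] = 60822550204416000 · (1/5)^{20} = 486580401635328/762939453125 ≈ 637.77.


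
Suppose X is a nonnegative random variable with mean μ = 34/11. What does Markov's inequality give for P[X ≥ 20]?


μ = E[X] = 34/11, a = 20.
Markov: P[X ≥ 20] ≤ μ/a = (34/11)/20 = 17/110.
Numerically: ≈ 0.1545.
(Since a = 20 > μ = 3.0909, the bound 17/110 is < 1 and informative.)

P[X ≥ 20] ≤ 17/110 ≈ 0.1545.


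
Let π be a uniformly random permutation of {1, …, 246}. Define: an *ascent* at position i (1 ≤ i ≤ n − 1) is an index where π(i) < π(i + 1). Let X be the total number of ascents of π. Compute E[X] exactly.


Write X = Σ X_I over i = 1, …, 245, with X_I the indicator of one ascent.
There are 245 indicators.
For each fixed i, the pair (π(i), π(i+1)) is a uniformly random ordered pair of distinct values from {1, …, 246}; by symmetry P[π(i) < π(i+1)] = 1/2.
By linearity: E[X] = 245 · (1/2) = (246 − 1) · (1/2) = 245/2 ≈ 122.5000.

E[X] = 245/2 = 122.5000.


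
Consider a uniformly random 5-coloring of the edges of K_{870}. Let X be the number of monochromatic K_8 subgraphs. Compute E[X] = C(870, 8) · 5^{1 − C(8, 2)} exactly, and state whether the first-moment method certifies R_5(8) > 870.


E[X] = C(870, 8) · 5^{1 − 28} = 7881626782940464620 · 5^{−27} = 7881626782940464620/7450580596923828125.
As a reduced fraction: E[X] = 1576325356588092924/1490116119384765625 ≈ 1.058.
Is E[X] < 1? NO.
Since E[X] ≥ 1, the first-moment bound is inconclusive at n = 870; it does NOT by itself certify R_5(8) > 870.

E[X] = 1576325356588092924/1490116119384765625 ≈ 1.058; E[X] ≥ 1; first-moment method inconclusive here.


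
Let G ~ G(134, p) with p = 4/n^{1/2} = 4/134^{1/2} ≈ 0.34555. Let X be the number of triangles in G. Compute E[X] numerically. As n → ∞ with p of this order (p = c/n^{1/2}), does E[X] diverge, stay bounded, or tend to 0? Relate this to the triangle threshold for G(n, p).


Number of potential triangles: C(134, 3) = 392084.
Each occurs with probability p³ ≈ (0.34555)³ ≈ 4.1259387e-02.
By linearity: E[X] = C(134, 3)·p³ ≈ 392084 · 4.1259387e-02 ≈ 16177.14568.
Since α = 1/2 < 1, p = c/n^{1/2} ≫ 1/n is above the triangle threshold p ~ 1/n. Asymptotically E[X] ~ (c³/6)·n^{3(1−α)} = (4³/6)·n^{1.5} → ∞; triangles are abundant w.h.p.

E[X] ≈ 16177.14568; in regime p = Θ(1/n^{1/2}) E[X] diverges (above the triangle threshold p ~ 1/n).


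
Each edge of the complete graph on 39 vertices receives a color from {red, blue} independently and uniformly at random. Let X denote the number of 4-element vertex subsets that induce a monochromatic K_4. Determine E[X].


Let X = Σ_S X_S over the C(39, 4) = 82251 subsets S of size 4, where X_S = 1 if the K_4 on S is monochromatic.
For a fixed S, the K_4 on S has C(4, 2) = 6 edges. P[all 6 edges red] = (1/2)^6, and likewise for blue, so P[monochromatic] = 2·(1/2)^6 = 2^{1 − 6} = 1/32.
By linearity: E[X] = C(39, 4) · 2^{1 − 6} = 82251 · 1/32 = 82251/32.
Numerically: E[X] ≈ 2570.3438.

E[X] = C(39,4)·2^(1−C(4,2)) = 82251/32 ≈ 2570.3438.


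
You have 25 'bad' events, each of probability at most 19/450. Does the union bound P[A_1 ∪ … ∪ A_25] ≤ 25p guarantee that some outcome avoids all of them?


Union bound: P[∪_{i=1}^{25} A_i] ≤ Σ_i P[A_i] ≤ 25·p = 25·(19/450) = 19/18.
Numerically: 19/18 ≈ 1.0556.
Is 19/18 < 1? NO.
Since the bound 19/18 is ≥ 1, the union bound is uninformative here; it does NOT by itself certify existence.

25·p = 19/18 ≈ 1.0556; existence NOT certified by the union bound.


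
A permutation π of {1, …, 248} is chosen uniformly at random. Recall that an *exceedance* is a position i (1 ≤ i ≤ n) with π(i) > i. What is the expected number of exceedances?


Write X = Σ_{i=1}^{248} X_i, where X_i = 1_{π(i) > i}.
For each fixed i, π(i) is uniform over {1, …, 248} (marginal of a uniform permutation), so P[π(i) > i] = (n − i)/n. Summing: Σ_{i=1}^{248} (n − i)/n = (0 + 1 + … + 247)/248 = 248(248 − 1)/(2·248) = (248 − 1)/2.
Hence E[X] = Σ_{i=1}^{248} (248 − i)/248 = 247/2 ≈ 123.500000.

E[X] = 247/2 = 123.500000.


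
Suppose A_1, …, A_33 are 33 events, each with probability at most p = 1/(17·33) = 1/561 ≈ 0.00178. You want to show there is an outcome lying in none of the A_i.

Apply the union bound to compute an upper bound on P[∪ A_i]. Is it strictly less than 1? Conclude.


Union bound: P[∪_{i=1}^{33} A_i] ≤ Σ_i P[A_i] ≤ 33·p = 33·(1/561) = 1/17.
Numerically: 1/17 ≈ 0.05882.
Is 1/17 < 1? YES.
Since P[∪ A_i] ≤ 1/17 < 1, the complement has P[∩ A_i^c] ≥ 1 − 1/17 = 16/17 > 0, so some outcome avoids every A_i.

33·p = 1/17 ≈ 0.05882; existence CERTIFIED by the union bound.


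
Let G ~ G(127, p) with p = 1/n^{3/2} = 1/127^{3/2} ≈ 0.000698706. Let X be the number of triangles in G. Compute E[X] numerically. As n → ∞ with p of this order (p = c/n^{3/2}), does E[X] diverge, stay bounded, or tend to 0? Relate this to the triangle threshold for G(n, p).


Number of potential triangles: C(127, 3) = 333375.
Each occurs with probability p³ ≈ (0.000698706)³ ≈ 3.41101207e-10.
By linearity: E[X] = C(127, 3)·p³ ≈ 333375 · 3.41101207e-10 ≈ 0.000114.
Since α = 3/2 > 1, p = c/n^{3/2} = o(1/n) is below the triangle threshold p ~ 1/n. Asymptotically E[X] ~ (c³/6)·n^{3(1−α)} = (1³/6)·n^{-1.5} → 0, so by Markov's inequality G has no triangles w.h.p.

E[X] ≈ 0.000114; in regime p = Θ(1/n^{3/2}) E[X] tends to 0 (below the triangle threshold p ~ 1/n).


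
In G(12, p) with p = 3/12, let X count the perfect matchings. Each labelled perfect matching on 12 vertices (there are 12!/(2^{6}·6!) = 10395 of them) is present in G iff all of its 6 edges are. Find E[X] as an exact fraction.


K_12 has 12!/(2^{6}·6!) = 10395 labelled perfect matchings.
For each such perfect matching H, let X_H = 1 if all 6 edges of H are present in G. Then P[X_H = 1] = p^{6} = (1/4)^{6} = 1/4096.
By linearity: E[X] = Σ_H E[X_H] = 10395 · p^{6} = 10395 · 1/4096 = 10395/4096.
Numerically: E[X] ≈ 2.54.

E[X] = 10395 · (1/4)^{6} = 10395/4096 ≈ 2.54.


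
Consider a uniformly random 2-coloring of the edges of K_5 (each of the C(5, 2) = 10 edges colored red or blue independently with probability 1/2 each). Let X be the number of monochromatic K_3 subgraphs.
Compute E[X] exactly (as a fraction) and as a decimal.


Let X = Σ_S X_S over the C(5, 3) = 10 subsets S of size 3, where X_S = 1 if the K_3 on S is monochromatic.
For a fixed S, the K_3 on S has C(3, 2) = 3 edges. P[all 3 edges red] = (1/2)^3, and likewise for blue, so P[monochromatic] = 2·(1/2)^3 = 2^{1 − 3} = 1/4.
Summing: E[X] = C(5, 3) · 2^{1 − 3} = 10 · 1/4 = 5/2.
Numerically: E[X] ≈ 2.500000.

E[X] = C(5,3)·2^(1−C(3,2)) = 5/2 ≈ 2.500000.


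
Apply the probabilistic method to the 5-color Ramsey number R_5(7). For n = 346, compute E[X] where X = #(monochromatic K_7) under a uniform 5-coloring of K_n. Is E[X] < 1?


E[X] = C(346, 7) · 5^{1 − 21} = 110809404801480 · 5^{−20} = 110809404801480/95367431640625.
As a reduced fraction: E[X] = 22161880960296/19073486328125 ≈ 1.161921.
Is E[X] < 1? NO.
Since E[X] ≥ 1, the first-moment bound is inconclusive at n = 346; it does NOT by itself certify R_5(7) > 346.

E[X] = 22161880960296/19073486328125 ≈ 1.161921; E[X] ≥ 1; first-moment method inconclusive here.


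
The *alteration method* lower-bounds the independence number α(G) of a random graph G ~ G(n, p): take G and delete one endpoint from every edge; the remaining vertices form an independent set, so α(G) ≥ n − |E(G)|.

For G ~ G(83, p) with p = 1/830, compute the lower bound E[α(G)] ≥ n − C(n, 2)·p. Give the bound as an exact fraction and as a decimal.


E[|E(G)|] = C(83, 2)·p = 3403 · (1/830) = 41/10.
E[α(G)] ≥ n − E[|E(G)|] = 83 − 41/10 = 789/10.
Numerically: ≈ 78.900000.
(This is only a lower bound; the true E[α(G)] may be larger.)

E[α(G)] ≥ 789/10 ≈ 78.900000.


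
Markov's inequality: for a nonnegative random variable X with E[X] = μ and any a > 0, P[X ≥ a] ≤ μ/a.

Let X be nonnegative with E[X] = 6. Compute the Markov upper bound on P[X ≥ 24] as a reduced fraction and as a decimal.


μ = E[X] = 6, a = 24.
Markov: P[X ≥ 24] ≤ μ/a = (6)/24 = 1/4.
Numerically: ≈ 0.2500.
(Since a = 24 > μ = 6.0000, the bound 1/4 is < 1 and informative.)

P[X ≥ 24] ≤ 1/4 ≈ 0.2500.


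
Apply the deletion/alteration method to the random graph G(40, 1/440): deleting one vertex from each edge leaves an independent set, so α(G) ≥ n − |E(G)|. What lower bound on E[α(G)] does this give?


E[|E(G)|] = C(40, 2)·p = 780 · (1/440) = 39/22.
E[α(G)] ≥ n − E[|E(G)|] = 40 − 39/22 = 841/22.
Numerically: ≈ 38.227273.
(This is only a lower bound; the true E[α(G)] may be larger.)

E[α(G)] ≥ 841/22 ≈ 38.227273.


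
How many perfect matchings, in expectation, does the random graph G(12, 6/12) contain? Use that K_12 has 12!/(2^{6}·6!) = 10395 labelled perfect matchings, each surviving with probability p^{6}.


K_12 has 12!/(2^{6}·6!) = 10395 labelled perfect matchings.
For each such perfect matching H, let X_H = 1 if all 6 edges of H are present in G. Then P[X_H = 1] = p^{6} = (1/2)^{6} = 1/64.
Summing the indicators: E[X] = Σ_H E[X_H] = 10395 · p^{6} = 10395 · 1/64 = 10395/64.
Numerically: E[X] ≈ 162.42.

E[X] = 10395 · (1/2)^{6} = 10395/64 ≈ 162.42.


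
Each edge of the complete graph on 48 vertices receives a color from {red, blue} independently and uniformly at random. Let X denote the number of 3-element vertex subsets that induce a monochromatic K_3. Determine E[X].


Let X = Σ_S X_S over the C(48, 3) = 17296 subsets S of size 3, where X_S = 1 if the K_3 on S is monochromatic.
For a fixed S, the K_3 on S has C(3, 2) = 3 edges. P[all 3 edges red] = (1/2)^3, and likewise for blue, so P[monochromatic] = 2·(1/2)^3 = 2^{1 − 3} = 1/4.
Summing: E[X] = C(48, 3) · 2^{1 − 3} = 17296 · 1/4 = 4324.
Numerically: E[X] ≈ 4324.00000.

E[X] = C(48,3)·2^(1−C(3,2)) = 4324 ≈ 4324.00000.


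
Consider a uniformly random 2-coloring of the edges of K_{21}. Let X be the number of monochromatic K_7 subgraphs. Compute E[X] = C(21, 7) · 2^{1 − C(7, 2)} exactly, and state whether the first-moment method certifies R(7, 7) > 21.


E[X] = C(21, 7) · 2^{1 − 21} = 116280 · 2^{−20} = 116280/1048576.
As a reduced fraction: E[X] = 14535/131072 ≈ 0.11089.
Is E[X] < 1? YES.
Since E[X] < 1, there exists a 2-coloring of K_{21} with no monochromatic K_7; hence R(7, 7) > 21.

E[X] = 14535/131072 ≈ 0.11089; E[X] < 1, so R(7, 7) > 21.


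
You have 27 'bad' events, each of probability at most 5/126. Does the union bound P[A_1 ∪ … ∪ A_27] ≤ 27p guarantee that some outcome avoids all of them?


Union bound: P[∪_{i=1}^{27} A_i] ≤ Σ_i P[A_i] ≤ 27·p = 27·(5/126) = 15/14.
Numerically: 15/14 ≈ 1.0714.
Is 15/14 < 1? NO.
Since the bound 15/14 is ≥ 1, the union bound is uninformative here; it does NOT by itself certify existence.

27·p = 15/14 ≈ 1.0714; existence NOT certified by the union bound.


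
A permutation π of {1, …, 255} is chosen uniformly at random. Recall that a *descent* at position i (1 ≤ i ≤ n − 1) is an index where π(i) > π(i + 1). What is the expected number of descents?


Write X = Σ X_I over i = 1, …, 254, with X_I the indicator of one descent.
There are 254 indicators.
For each fixed i, the pair (π(i), π(i+1)) is a uniformly random ordered pair of distinct values from {1, …, 255}; by symmetry P[π(i) > π(i+1)] = 1/2.
By linearity: E[X] = 254 · (1/2) = (255 − 1) · (1/2) = 127 ≈ 127.000.

E[X] = 127 = 127.000.


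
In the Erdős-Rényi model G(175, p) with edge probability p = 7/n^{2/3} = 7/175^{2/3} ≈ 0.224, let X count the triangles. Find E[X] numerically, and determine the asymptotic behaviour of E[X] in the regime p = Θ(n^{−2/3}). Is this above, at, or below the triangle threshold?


Number of potential triangles: C(175, 3) = 877975.
Each occurs with probability p³ ≈ (0.224)³ ≈ 1.12000e-02.
By linearity: E[X] = C(175, 3)·p³ ≈ 877975 · 1.12000e-02 ≈ 9833.320.
Since α = 2/3 < 1, p = c/n^{2/3} ≫ 1/n is above the triangle threshold p ~ 1/n. Asymptotically E[X] ~ (c³/6)·n^{3(1−α)} = (7³/6)·n^{1} → ∞; triangles are abundant w.h.p.

E[X] ≈ 9833.320; in regime p = Θ(1/n^{2/3}) E[X] diverges (above the triangle threshold p ~ 1/n).


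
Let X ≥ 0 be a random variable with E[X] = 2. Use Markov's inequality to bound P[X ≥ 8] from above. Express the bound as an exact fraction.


μ = E[X] = 2, a = 8.
Markov: P[X ≥ 8] ≤ μ/a = (2)/8 = 1/4.
Numerically: ≈ 0.250.
(Since a = 8 > μ = 2.000, the bound 1/4 is < 1 and informative.)

P[X ≥ 8] ≤ 1/4 ≈ 0.250.


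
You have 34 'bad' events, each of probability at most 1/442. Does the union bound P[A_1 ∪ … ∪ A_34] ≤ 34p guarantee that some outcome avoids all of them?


Union bound: P[∪_{i=1}^{34} A_i] ≤ Σ_i P[A_i] ≤ 34·p = 34·(1/442) = 1/13.
Numerically: 1/13 ≈ 0.076923.
Is 1/13 < 1? YES.
Since P[∪ A_i] ≤ 1/13 < 1, the complement has P[∩ A_i^c] ≥ 1 − 1/13 = 12/13 > 0, so some outcome avoids every A_i.

34·p = 1/13 ≈ 0.076923; existence CERTIFIED by the union bound.


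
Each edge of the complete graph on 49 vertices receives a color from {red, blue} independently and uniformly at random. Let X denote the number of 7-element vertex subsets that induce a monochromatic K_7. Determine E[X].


Let X = Σ_S X_S over the C(49, 7) = 85900584 subsets S of size 7, where X_S = 1 if the K_7 on S is monochromatic.
For a fixed S, the K_7 on S has C(7, 2) = 21 edges. P[all 21 edges red] = (1/2)^21, and likewise for blue, so P[monochromatic] = 2·(1/2)^21 = 2^{1 − 21} = 1/1048576.
By linearity of expectation: E[X] = C(49, 7) · 2^{1 − 21} = 85900584 · 1/1048576 = 10737573/131072.
Numerically: E[X] ≈ 81.9212.

E[X] = C(49,7)·2^(1−C(7,2)) = 10737573/131072 ≈ 81.9212.


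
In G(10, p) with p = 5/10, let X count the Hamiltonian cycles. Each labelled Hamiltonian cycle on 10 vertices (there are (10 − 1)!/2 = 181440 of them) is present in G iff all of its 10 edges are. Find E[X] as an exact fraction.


K_10 has (10 − 1)!/2 = 181440 labelled Hamiltonian cycles.
For each such Hamiltonian cycle H, let X_H = 1 if all 10 edges of H are present in G. Then P[X_H = 1] = p^{10} = (1/2)^{10} = 1/1024.
By linearity of expectation: E[X] = Σ_H E[X_H] = 181440 · p^{10} = 181440 · 1/1024 = 2835/16.
Numerically: E[X] ≈ 177.

E[X] = 181440 · (1/2)^{10} = 2835/16 ≈ 177.


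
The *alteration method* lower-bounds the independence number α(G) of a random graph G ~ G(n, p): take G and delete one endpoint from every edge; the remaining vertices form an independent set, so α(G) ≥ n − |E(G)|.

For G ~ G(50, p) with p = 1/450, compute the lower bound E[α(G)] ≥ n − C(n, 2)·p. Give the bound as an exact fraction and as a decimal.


E[|E(G)|] = C(50, 2)·p = 1225 · (1/450) = 49/18.
E[α(G)] ≥ n − E[|E(G)|] = 50 − 49/18 = 851/18.
Numerically: ≈ 47.277778.
(This is only a lower bound; the true E[α(G)] may be larger.)

E[α(G)] ≥ 851/18 ≈ 47.277778.


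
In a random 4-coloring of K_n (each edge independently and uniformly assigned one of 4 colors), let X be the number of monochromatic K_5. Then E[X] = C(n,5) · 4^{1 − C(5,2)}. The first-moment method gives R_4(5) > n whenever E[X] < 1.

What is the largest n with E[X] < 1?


We need C(n, 5) · 4^{1 − 10} < 1, i.e. C(n, 5) < 4^{10 − 1} = 262144.
Check values of n near the boundary:
  n = 31: C(31, 5) = 169911; 169911 < 262144? YES
  n = 32: C(32, 5) = 201376; 201376 < 262144? YES
  n = 33: C(33, 5) = 237336; 237336 < 262144? YES
  n = 34: C(34, 5) = 278256; 278256 < 262144? NO
  n = 35: C(35, 5) = 324632; 324632 < 262144? NO
  n = 36: C(36, 5) = 376992; 376992 < 262144? NO
The largest n with C(n, 5) < 262144 is n = 33 (where E[X] = 29667/32768 ≈ 0.9054). Hence R_4(5) > 33, i.e. R_4(5) ≥ 34.

Largest n = 33; hence R_4(5) > 33.


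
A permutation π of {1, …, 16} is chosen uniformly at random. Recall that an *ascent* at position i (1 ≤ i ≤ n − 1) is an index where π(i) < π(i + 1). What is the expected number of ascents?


Write X = Σ X_I over i = 1, …, 15, with X_I the indicator of one ascent.
There are 15 indicators.
For each fixed i, the pair (π(i), π(i+1)) is a uniformly random ordered pair of distinct values from {1, …, 16}; by symmetry P[π(i) < π(i+1)] = 1/2.
By linearity: E[X] = 15 · (1/2) = (16 − 1) · (1/2) = 15/2 ≈ 7.50000.

E[X] = 15/2 = 7.50000.


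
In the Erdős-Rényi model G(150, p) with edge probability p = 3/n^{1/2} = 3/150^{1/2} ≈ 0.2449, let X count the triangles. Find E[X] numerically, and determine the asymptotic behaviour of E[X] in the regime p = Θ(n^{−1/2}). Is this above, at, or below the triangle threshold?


Number of potential triangles: C(150, 3) = 551300.
Each occurs with probability p³ ≈ (0.2449)³ ≈ 1.469694e-02.
By linearity: E[X] = C(150, 3)·p³ ≈ 551300 · 1.469694e-02 ≈ 8102.4222.
Since α = 1/2 < 1, p = c/n^{1/2} ≫ 1/n is above the triangle threshold p ~ 1/n. Asymptotically E[X] ~ (c³/6)·n^{3(1−α)} = (3³/6)·n^{1.5} → ∞; triangles are abundant w.h.p.

E[X] ≈ 8102.4222; in regime p = Θ(1/n^{1/2}) E[X] diverges (above the triangle threshold p ~ 1/n).


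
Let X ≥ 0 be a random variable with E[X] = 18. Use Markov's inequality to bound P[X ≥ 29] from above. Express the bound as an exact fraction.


μ = E[X] = 18, a = 29.
Markov: P[X ≥ 29] ≤ μ/a = (18)/29 = 18/29.
Numerically: ≈ 0.621.
(Since a = 29 > μ = 18.000, the bound 18/29 is < 1 and informative.)

P[X ≥ 29] ≤ 18/29 ≈ 0.621.


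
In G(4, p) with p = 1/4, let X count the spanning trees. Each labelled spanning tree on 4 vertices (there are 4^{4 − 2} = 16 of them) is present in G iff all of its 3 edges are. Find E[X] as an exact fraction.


K_4 has 4^{4 − 2} = 16 labelled spanning trees.
For each such spanning tree H, let X_H = 1 if all 3 edges of H are present in G. Then P[X_H = 1] = p^{3} = (1/4)^{3} = 1/64.
By linearity of expectation: E[X] = Σ_H E[X_H] = 16 · p^{3} = 16 · 1/64 = 1/4.
Numerically: E[X] ≈ 0.25.

E[X] = 16 · (1/4)^{3} = 1/4 ≈ 0.25.


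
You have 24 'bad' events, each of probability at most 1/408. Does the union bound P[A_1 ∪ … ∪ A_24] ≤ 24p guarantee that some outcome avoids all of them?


Union bound: P[∪_{i=1}^{24} A_i] ≤ Σ_i P[A_i] ≤ 24·p = 24·(1/408) = 1/17.
Numerically: 1/17 ≈ 0.0588.
Is 1/17 < 1? YES.
Since P[∪ A_i] ≤ 1/17 < 1, the complement has P[∩ A_i^c] ≥ 1 − 1/17 = 16/17 > 0, so some outcome avoids every A_i.

24·p = 1/17 ≈ 0.0588; existence CERTIFIED by the union bound.


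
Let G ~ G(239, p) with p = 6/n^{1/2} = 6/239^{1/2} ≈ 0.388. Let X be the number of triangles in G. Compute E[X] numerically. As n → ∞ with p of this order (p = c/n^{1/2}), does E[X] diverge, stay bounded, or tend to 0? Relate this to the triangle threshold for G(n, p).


Number of potential triangles: C(239, 3) = 2246839.
Each occurs with probability p³ ≈ (0.388)³ ≈ 5.84597e-02.
By linearity: E[X] = C(239, 3)·p³ ≈ 2246839 · 5.84597e-02 ≈ 131349.630.
Since α = 1/2 < 1, p = c/n^{1/2} ≫ 1/n is above the triangle threshold p ~ 1/n. Asymptotically E[X] ~ (c³/6)·n^{3(1−α)} = (6³/6)·n^{1.5} → ∞; triangles are abundant w.h.p.

E[X] ≈ 131349.630; in regime p = Θ(1/n^{1/2}) E[X] diverges (above the triangle threshold p ~ 1/n).


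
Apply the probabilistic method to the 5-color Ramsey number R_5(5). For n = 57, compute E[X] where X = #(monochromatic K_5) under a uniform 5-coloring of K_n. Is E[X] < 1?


E[X] = C(57, 5) · 5^{1 − 10} = 4187106 · 5^{−9} = 4187106/1953125.
As a reduced fraction: E[X] = 4187106/1953125 ≈ 2.14380.
Is E[X] < 1? NO.
Since E[X] ≥ 1, the first-moment bound is inconclusive at n = 57; it does NOT by itself certify R_5(5) > 57.

E[X] = 4187106/1953125 ≈ 2.14380; E[X] ≥ 1; first-moment method inconclusive here.


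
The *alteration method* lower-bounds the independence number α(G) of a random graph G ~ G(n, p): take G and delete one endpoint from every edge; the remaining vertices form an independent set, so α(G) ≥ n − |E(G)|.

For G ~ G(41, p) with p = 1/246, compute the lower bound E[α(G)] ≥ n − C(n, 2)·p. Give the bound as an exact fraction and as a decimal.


E[|E(G)|] = C(41, 2)·p = 820 · (1/246) = 10/3.
E[α(G)] ≥ n − E[|E(G)|] = 41 − 10/3 = 113/3.
Numerically: ≈ 37.667.
(This is only a lower bound; the true E[α(G)] may be larger.)

E[α(G)] ≥ 113/3 ≈ 37.667.


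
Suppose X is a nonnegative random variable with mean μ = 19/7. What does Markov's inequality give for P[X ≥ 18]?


μ = E[X] = 19/7, a = 18.
Markov: P[X ≥ 18] ≤ μ/a = (19/7)/18 = 19/126.
Numerically: ≈ 0.150794.
(Since a = 18 > μ = 2.714286, the bound 19/126 is < 1 and informative.)

P[X ≥ 18] ≤ 19/126 ≈ 0.150794.


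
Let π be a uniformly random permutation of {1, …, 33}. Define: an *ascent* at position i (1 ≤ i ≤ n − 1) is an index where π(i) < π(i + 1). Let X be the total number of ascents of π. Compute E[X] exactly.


Write X = Σ X_I over i = 1, …, 32, with X_I the indicator of one ascent.
There are 32 indicators.
For each fixed i, the pair (π(i), π(i+1)) is a uniformly random ordered pair of distinct values from {1, …, 33}; by symmetry P[π(i) < π(i+1)] = 1/2.
By linearity: E[X] = 32 · (1/2) = (33 − 1) · (1/2) = 16 ≈ 16.000.

E[X] = 16 = 16.000.


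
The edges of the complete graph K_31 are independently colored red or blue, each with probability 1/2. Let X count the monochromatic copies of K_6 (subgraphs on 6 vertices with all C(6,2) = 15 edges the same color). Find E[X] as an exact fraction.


Let X = Σ_S X_S over the C(31, 6) = 736281 subsets S of size 6, where X_S = 1 if the K_6 on S is monochromatic.
For a fixed S, the K_6 on S has C(6, 2) = 15 edges. P[all 15 edges red] = (1/2)^15, and likewise for blue, so P[monochromatic] = 2·(1/2)^15 = 2^{1 − 15} = 1/16384.
Summing: E[X] = C(31, 6) · 2^{1 − 15} = 736281 · 1/16384 = 736281/16384.
Numerically: E[X] ≈ 44.9390.

E[X] = C(31,6)·2^(1−C(6,2)) = 736281/16384 ≈ 44.9390.


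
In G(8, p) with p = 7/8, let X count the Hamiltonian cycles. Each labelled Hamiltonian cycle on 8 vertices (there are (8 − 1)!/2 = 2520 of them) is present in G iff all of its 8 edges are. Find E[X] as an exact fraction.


K_8 has (8 − 1)!/2 = 2520 labelled Hamiltonian cycles.
For each such Hamiltonian cycle H, let X_H = 1 if all 8 edges of H are present in G. Then P[X_H = 1] = p^{8} = (7/8)^{8} = 5764801/16777216.
By linearity: E[X] = Σ_H E[X_H] = 2520 · p^{8} = 2520 · 5764801/16777216 = 1815912315/2097152.
Numerically: E[X] ≈ 865.894.

E[X] = 2520 · (7/8)^{8} = 1815912315/2097152 ≈ 865.894.


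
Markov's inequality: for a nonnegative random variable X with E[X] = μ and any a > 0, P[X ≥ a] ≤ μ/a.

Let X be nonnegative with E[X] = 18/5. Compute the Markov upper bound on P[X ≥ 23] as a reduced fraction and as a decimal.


μ = E[X] = 18/5, a = 23.
Markov: P[X ≥ 23] ≤ μ/a = (18/5)/23 = 18/115.
Numerically: ≈ 0.1565.
(Since a = 23 > μ = 3.6000, the bound 18/115 is < 1 and informative.)

P[X ≥ 23] ≤ 18/115 ≈ 0.1565.


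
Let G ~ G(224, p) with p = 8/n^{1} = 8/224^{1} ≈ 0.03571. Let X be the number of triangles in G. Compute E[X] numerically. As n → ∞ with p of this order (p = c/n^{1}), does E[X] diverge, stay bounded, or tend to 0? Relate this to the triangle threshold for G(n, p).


Number of potential triangles: C(224, 3) = 1848224.
Each occurs with probability p³ ≈ (0.03571)³ ≈ 4.555394e-05.
By linearity: E[X] = C(224, 3)·p³ ≈ 1848224 · 4.555394e-05 ≈ 84.1939.
Here α = 1, so p = 8/n is exactly at the triangle threshold p ~ 1/n. Asymptotically E[X] → c³/6 = 8³/6 = 256/3 ≈ 85.3333, a bounded constant. In this regime the triangle count is asymptotically Poisson(c³/6).

E[X] ≈ 84.1939; in regime p = Θ(1/n^{1}) E[X] stays bounded (at the triangle threshold p ~ 1/n).


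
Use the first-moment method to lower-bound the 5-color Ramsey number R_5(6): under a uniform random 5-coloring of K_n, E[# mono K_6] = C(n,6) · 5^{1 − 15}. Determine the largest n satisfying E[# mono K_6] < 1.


We need C(n, 6) · 5^{1 − 15} < 1, i.e. C(n, 6) < 5^{15 − 1} = 6103515625.
Check values of n near the boundary:
  n = 129: C(129, 6) = 5688177600; 5688177600 < 6103515625? YES
  n = 130: C(130, 6) = 5963412000; 5963412000 < 6103515625? YES
  n = 131: C(131, 6) = 6249655776; 6249655776 < 6103515625? NO
  n = 132: C(132, 6) = 6547258432; 6547258432 < 6103515625? NO
  n = 133: C(133, 6) = 6856577728; 6856577728 < 6103515625? NO
The largest n with C(n, 6) < 6103515625 is n = 130 (where E[X] = 47707296/48828125 ≈ 0.977). Hence R_5(6) > 130, i.e. R_5(6) ≥ 131.

Largest n = 130; hence R_5(6) > 130.


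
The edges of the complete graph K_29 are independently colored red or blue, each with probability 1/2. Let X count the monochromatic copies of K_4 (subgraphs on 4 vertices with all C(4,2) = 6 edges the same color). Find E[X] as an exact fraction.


Let X = Σ_S X_S over the C(29, 4) = 23751 subsets S of size 4, where X_S = 1 if the K_4 on S is monochromatic.
For a fixed S, the K_4 on S has C(4, 2) = 6 edges. P[all 6 edges red] = (1/2)^6, and likewise for blue, so P[monochromatic] = 2·(1/2)^6 = 2^{1 − 6} = 1/32.
By linearity: E[X] = C(29, 4) · 2^{1 − 6} = 23751 · 1/32 = 23751/32.
Numerically: E[X] ≈ 742.2188.

E[X] = C(29,4)·2^(1−C(4,2)) = 23751/32 ≈ 742.2188.


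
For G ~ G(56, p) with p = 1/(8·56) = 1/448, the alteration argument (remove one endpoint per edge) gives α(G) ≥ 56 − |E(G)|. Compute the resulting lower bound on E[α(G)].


E[|E(G)|] = C(56, 2)·p = 1540 · (1/448) = 55/16.
E[α(G)] ≥ n − E[|E(G)|] = 56 − 55/16 = 841/16.
Numerically: ≈ 52.562.
(This is only a lower bound; the true E[α(G)] may be larger.)

E[α(G)] ≥ 841/16 ≈ 52.562.


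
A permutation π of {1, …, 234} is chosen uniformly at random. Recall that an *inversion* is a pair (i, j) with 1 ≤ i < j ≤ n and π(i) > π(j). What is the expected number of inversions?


Write X = Σ X_I over the C(234, 2) = 27261 pairs i < j, with X_I the indicator of one inversion.
There are 27261 indicators.
For each fixed pair i < j, the values π(i) and π(j) are two distinct elements of {1, …, 234} in uniformly random order; by symmetry P[π(i) > π(j)] = 1/2.
By linearity: E[X] = 27261 · (1/2) = C(234, 2) · (1/2) = 27261/2 = 27261/2 ≈ 13630.5000.

E[X] = 27261/2 = 13630.5000.


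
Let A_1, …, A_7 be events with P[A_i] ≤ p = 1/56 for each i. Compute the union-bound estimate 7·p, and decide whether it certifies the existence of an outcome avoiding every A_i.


Union bound: P[∪_{i=1}^{7} A_i] ≤ Σ_i P[A_i] ≤ 7·p = 7·(1/56) = 1/8.
Numerically: 1/8 ≈ 0.1250000.
Is 1/8 < 1? YES.
Since P[∪ A_i] ≤ 1/8 < 1, the complement has P[∩ A_i^c] ≥ 1 − 1/8 = 7/8 > 0, so some outcome avoids every A_i.

7·p = 1/8 ≈ 0.1250000; existence CERTIFIED by the union bound.


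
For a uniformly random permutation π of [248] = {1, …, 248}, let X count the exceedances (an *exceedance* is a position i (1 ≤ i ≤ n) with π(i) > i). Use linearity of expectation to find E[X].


Write X = Σ_{i=1}^{248} X_i, where X_i = 1_{π(i) > i}.
For each fixed i, π(i) is uniform over {1, …, 248} (marginal of a uniform permutation), so P[π(i) > i] = (n − i)/n. Summing: Σ_{i=1}^{248} (n − i)/n = (0 + 1 + … + 247)/248 = 248(248 − 1)/(2·248) = (248 − 1)/2.
Hence E[X] = Σ_{i=1}^{248} (248 − i)/248 = 247/2 ≈ 123.500000.

E[X] = 247/2 = 123.500000.


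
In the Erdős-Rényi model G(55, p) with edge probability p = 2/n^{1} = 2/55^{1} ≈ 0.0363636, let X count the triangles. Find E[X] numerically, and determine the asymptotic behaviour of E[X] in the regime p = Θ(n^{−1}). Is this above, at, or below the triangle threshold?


Number of potential triangles: C(55, 3) = 26235.
Each occurs with probability p³ ≈ (0.0363636)³ ≈ 4.80841473e-05.
By linearity: E[X] = C(55, 3)·p³ ≈ 26235 · 4.80841473e-05 ≈ 1.261488.
Here α = 1, so p = 2/n is exactly at the triangle threshold p ~ 1/n. Asymptotically E[X] → c³/6 = 2³/6 = 4/3 ≈ 1.333333, a bounded constant. In this regime the triangle count is asymptotically Poisson(c³/6).

E[X] ≈ 1.261488; in regime p = Θ(1/n^{1}) E[X] stays bounded (at the triangle threshold p ~ 1/n).


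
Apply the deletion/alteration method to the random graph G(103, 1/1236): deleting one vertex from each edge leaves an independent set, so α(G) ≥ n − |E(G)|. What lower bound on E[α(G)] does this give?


E[|E(G)|] = C(103, 2)·p = 5253 · (1/1236) = 17/4.
E[α(G)] ≥ n − E[|E(G)|] = 103 − 17/4 = 395/4.
Numerically: ≈ 98.75000.
(This is only a lower bound; the true E[α(G)] may be larger.)

E[α(G)] ≥ 395/4 ≈ 98.75000.


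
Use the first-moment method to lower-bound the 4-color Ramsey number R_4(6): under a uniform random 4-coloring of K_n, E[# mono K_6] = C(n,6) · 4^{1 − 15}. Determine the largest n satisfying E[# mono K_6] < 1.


We need C(n, 6) · 4^{1 − 15} < 1, i.e. C(n, 6) < 4^{15 − 1} = 268435456.
Check values of n near the boundary:
  n = 75: C(75, 6) = 201359550; 201359550 < 268435456? YES
  n = 76: C(76, 6) = 218618940; 218618940 < 268435456? YES
  n = 77: C(77, 6) = 237093780; 237093780 < 268435456? YES
  n = 78: C(78, 6) = 256851595; 256851595 < 268435456? YES
  n = 79: C(79, 6) = 277962685; 277962685 < 268435456? NO
The largest n with C(n, 6) < 268435456 is n = 78 (where E[X] = 256851595/268435456 ≈ 0.956847). Hence R_4(6) > 78, i.e. R_4(6) ≥ 79.

Largest n = 78; hence R_4(6) > 78.


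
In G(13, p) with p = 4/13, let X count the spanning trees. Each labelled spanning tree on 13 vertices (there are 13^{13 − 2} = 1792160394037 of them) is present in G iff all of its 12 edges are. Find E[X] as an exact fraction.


K_13 has 13^{13 − 2} = 1792160394037 labelled spanning trees.
For each such spanning tree H, let X_H = 1 if all 12 edges of H are present in G. Then P[X_H = 1] = p^{12} = (4/13)^{12} = 16777216/23298085122481.
By linearity of expectation: E[X] = Σ_H E[X_H] = 1792160394037 · p^{12} = 1792160394037 · 16777216/23298085122481 = 16777216/13.
Numerically: E[X] ≈ 1.291e+06.

E[X] = 1792160394037 · (4/13)^{12} = 16777216/13 ≈ 1.291e+06.


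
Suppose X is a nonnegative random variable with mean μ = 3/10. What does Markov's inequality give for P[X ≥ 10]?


μ = E[X] = 3/10, a = 10.
Markov: P[X ≥ 10] ≤ μ/a = (3/10)/10 = 3/100.
Numerically: ≈ 0.030.
(Since a = 10 > μ = 0.300, the bound 3/100 is < 1 and informative.)

P[X ≥ 10] ≤ 3/100 ≈ 0.030.


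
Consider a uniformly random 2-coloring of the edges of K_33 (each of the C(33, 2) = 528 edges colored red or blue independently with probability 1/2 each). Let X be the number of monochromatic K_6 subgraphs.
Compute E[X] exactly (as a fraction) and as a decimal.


Let X = Σ_S X_S over the C(33, 6) = 1107568 subsets S of size 6, where X_S = 1 if the K_6 on S is monochromatic.
For a fixed S, the K_6 on S has C(6, 2) = 15 edges. P[all 15 edges red] = (1/2)^15, and likewise for blue, so P[monochromatic] = 2·(1/2)^15 = 2^{1 − 15} = 1/16384.
Summing: E[X] = C(33, 6) · 2^{1 − 15} = 1107568 · 1/16384 = 69223/1024.
Numerically: E[X] ≈ 67.60059.

E[X] = C(33,6)·2^(1−C(6,2)) = 69223/1024 ≈ 67.60059.


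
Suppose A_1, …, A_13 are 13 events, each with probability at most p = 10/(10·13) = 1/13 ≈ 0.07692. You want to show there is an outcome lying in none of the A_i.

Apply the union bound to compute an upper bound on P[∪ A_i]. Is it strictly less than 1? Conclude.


Union bound: P[∪_{i=1}^{13} A_i] ≤ Σ_i P[A_i] ≤ 13·p = 13·(1/13) = 1.
Numerically: 1 ≈ 1.00000.
Is 1 < 1? NO.
Since the bound 1 is ≥ 1, the union bound is uninformative here; it does NOT by itself certify existence.

13·p = 1 ≈ 1.00000; existence NOT certified by the union bound.


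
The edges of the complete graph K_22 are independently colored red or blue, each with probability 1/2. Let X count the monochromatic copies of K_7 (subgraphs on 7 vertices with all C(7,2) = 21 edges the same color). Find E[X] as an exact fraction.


Let X = Σ_S X_S over the C(22, 7) = 170544 subsets S of size 7, where X_S = 1 if the K_7 on S is monochromatic.
For a fixed S, the K_7 on S has C(7, 2) = 21 edges. P[all 21 edges red] = (1/2)^21, and likewise for blue, so P[monochromatic] = 2·(1/2)^21 = 2^{1 − 21} = 1/1048576.
Summing: E[X] = C(22, 7) · 2^{1 − 21} = 170544 · 1/1048576 = 10659/65536.
Numerically: E[X] ≈ 0.163.

E[X] = C(22,7)·2^(1−C(7,2)) = 10659/65536 ≈ 0.163.


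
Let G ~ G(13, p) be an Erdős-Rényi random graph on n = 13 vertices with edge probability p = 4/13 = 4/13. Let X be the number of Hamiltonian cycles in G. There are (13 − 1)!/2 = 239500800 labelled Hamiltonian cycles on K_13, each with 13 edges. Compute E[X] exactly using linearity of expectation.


K_13 has (13 − 1)!/2 = 239500800 labelled Hamiltonian cycles.
For each such Hamiltonian cycle H, let X_H = 1 if all 13 edges of H are present in G. Then P[X_H = 1] = p^{13} = (4/13)^{13} = 67108864/302875106592253.
Summing the indicators: E[X] = Σ_H E[X_H] = 239500800 · p^{13} = 239500800 · 67108864/302875106592253 = 16072626615091200/302875106592253.
Numerically: E[X] ≈ 53.0668.

E[X] = 239500800 · (4/13)^{13} = 16072626615091200/302875106592253 ≈ 53.0668.


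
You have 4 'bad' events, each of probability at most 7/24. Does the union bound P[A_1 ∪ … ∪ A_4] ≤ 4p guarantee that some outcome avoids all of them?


Union bound: P[∪_{i=1}^{4} A_i] ≤ Σ_i P[A_i] ≤ 4·p = 4·(7/24) = 7/6.
Numerically: 7/6 ≈ 1.16667.
Is 7/6 < 1? NO.
Since the bound 7/6 is ≥ 1, the union bound is uninformative here; it does NOT by itself certify existence.

4·p = 7/6 ≈ 1.16667; existence NOT certified by the union bound.
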